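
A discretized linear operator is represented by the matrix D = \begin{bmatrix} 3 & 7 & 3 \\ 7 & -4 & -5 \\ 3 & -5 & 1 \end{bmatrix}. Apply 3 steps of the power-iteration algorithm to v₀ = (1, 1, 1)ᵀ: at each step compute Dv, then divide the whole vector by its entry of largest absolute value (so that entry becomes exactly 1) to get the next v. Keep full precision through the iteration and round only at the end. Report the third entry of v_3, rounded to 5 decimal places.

-0.43284

Dv0 = (13.000000, -2.000000, -1.000000); divide by 13.000000 → v1 = (1.000000, -0.153846, -0.076923)
Dv1 = (1.692308, 8.000000, 3.692308); divide by 8.000000 → v2 = (0.211538, 1.000000, 0.461538)
Dv2 = (9.019231, -4.826923, -3.903846); divide by 9.019231 → v3 = (1.000000, -0.535181, -0.432836)
Requested entry of v3: -406/938 = -0.43284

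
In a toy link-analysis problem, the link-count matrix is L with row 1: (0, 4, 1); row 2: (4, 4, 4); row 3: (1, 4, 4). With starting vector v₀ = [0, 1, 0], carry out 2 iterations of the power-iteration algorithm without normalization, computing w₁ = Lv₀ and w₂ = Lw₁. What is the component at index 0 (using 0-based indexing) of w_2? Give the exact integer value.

20

w1 = Lv₀ = (0·0 + 4·1 + 1·0; 4·0 + 4·1 + 4·0; 1·0 + 4·1 + 4·0) = (4, 4, 4)
w2 = Lw1 = (0·4 + 4·4 + 1·4; 4·4 + 4·4 + 4·4; 1·4 + 4·4 + 4·4) = (20, 48, 36)
The requested component of w2 is 20.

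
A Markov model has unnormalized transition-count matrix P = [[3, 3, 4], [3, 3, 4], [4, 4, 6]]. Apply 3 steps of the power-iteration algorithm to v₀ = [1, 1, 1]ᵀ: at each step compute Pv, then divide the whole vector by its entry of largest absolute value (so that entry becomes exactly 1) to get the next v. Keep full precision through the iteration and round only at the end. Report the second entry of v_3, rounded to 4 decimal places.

Pv0 = (10.00000, 10.00000, 14.00000); divide by 14.00000 → v1 = (0.71429, 0.71429, 1.00000)
Pv1 = (8.28571, 8.28571, 11.71429); divide by 11.71429 → v2 = (0.70732, 0.70732, 1.00000)
Pv2 = (8.24390, 8.24390, 11.65854); divide by 11.65854 → v3 = (0.70711, 0.70711, 1.00000)
Requested entry of v3: 1352/1912 = 0.7071

0.7071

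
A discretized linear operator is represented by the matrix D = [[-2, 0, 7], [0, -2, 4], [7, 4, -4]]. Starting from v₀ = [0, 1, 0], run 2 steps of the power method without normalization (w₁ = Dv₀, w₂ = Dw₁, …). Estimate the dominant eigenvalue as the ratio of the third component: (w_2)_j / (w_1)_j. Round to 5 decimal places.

-6.00000

w1 = Dv₀ = (0, -2, 4)
w2 = Dw1 = (28, 20, -24)
Ratio at component: -24 / 4 = -6.00000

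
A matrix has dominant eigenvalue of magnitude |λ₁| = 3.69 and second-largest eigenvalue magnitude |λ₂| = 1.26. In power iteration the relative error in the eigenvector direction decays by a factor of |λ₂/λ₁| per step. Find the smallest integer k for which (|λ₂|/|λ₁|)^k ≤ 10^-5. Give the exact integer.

|λ₂/λ₁| = 1.26/3.69 = 0.34146
Need k ≥ ln(10^-5) / ln(0.34146) = -11.5129 / -1.0745 ≈ 10.715
Smallest integer k satisfying the bound: 11

11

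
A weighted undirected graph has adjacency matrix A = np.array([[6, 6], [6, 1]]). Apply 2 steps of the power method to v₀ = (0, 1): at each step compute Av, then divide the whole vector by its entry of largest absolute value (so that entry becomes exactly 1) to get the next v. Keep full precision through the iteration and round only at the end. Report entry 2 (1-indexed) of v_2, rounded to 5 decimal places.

Av0 = (6.000000, 1.000000); divide by 6.000000 → v1 = (1.000000, 0.166667)
Av1 = (7.000000, 6.166667); divide by 7.000000 → v2 = (1.000000, 0.880952)
Requested entry of v2: 37/42 = 0.88095

0.88095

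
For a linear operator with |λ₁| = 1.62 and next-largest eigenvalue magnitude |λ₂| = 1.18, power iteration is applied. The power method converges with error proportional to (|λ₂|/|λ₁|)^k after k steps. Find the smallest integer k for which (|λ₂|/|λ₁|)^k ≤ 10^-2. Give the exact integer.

15

|λ₂/λ₁| = 1.18/1.62 = 0.72840
Need k ≥ ln(10^-2) / ln(0.72840) = -4.6052 / -0.3169 ≈ 14.531
Smallest integer k satisfying the bound: 15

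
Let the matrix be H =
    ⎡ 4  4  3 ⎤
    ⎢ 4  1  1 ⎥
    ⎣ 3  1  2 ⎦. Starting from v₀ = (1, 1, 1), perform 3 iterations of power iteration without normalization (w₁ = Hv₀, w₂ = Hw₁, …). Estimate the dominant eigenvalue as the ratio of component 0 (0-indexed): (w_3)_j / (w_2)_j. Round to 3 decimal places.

w1 = Hv₀ = (11, 6, 6)
w2 = Hw1 = (86, 56, 51)
w3 = Hw2 = (721, 451, 416)
Ratio at component: 721 / 86 = 8.384

λ ≈ 8.384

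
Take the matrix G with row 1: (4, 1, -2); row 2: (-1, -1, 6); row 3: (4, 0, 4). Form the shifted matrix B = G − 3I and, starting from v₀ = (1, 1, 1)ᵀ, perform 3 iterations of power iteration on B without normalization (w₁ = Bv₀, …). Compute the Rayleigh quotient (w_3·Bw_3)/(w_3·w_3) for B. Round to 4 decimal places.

B = G − 3I has rows (1, 1, -2); (-1, -4, 6); (4, 0, 1)
w1 = Bv₀ = (1·1 + 1·1 + (-2)·1; (-1)·1 + (-4)·1 + 6·1; 4·1 + 0·1 + 1·1) = (0, 1, 5)
w2 = Bw1 = (1·0 + 1·1 + (-2)·5; (-1)·0 + (-4)·1 + 6·5; 4·0 + 0·1 + 1·5) = (-9, 26, 5)
w3 = Bw2 = (7, -65, -31)
Bw3 = (4, 67, -3)
w3·Bw3 = -4234; w3·w3 = 5235; μ ≈ -4234/5235 = -0.8088

μ ≈ -0.8088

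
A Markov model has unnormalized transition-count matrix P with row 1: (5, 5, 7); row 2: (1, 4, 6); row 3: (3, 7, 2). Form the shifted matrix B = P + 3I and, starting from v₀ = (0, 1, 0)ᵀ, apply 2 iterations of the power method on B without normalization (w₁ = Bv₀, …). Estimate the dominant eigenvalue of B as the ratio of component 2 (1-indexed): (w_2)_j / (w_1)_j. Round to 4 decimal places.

μ ≈ 13.7143

B = P + 3I has rows (8, 5, 7); (1, 7, 6); (3, 7, 5)
w1 = Bv₀ = (5, 7, 7)
w2 = Bw1 = (124, 96, 99)
Ratio: 96/7 = 13.7143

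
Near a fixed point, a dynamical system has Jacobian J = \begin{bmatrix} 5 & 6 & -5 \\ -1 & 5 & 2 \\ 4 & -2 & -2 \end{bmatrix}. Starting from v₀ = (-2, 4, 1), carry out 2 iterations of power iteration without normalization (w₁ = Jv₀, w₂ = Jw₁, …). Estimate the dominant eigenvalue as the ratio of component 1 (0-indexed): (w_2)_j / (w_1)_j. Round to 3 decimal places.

λ ≈ 3.125

w1 = Jv₀ = (5·(-2) + 6·4 + (-5)·1; (-1)·(-2) + 5·4 + 2·1; 4·(-2) + (-2)·4 + (-2)·1) = (9, 24, -18)
w2 = Jw1 = (5·9 + 6·24 + (-5)·(-18); (-1)·9 + 5·24 + 2·(-18); 4·9 + (-2)·24 + (-2)·(-18)) = (279, 75, 24)
Ratio at component: 75 / 24 = 3.125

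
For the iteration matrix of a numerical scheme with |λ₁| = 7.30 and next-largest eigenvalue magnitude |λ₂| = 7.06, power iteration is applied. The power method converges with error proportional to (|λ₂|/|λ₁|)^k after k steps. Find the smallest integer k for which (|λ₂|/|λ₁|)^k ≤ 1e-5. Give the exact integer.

345

|λ₂/λ₁| = 7.06/7.30 = 0.96712
Need k ≥ ln(1e-5) / ln(0.96712) = -11.5129 / -0.0334 ≈ 344.396
Smallest integer k satisfying the bound: 345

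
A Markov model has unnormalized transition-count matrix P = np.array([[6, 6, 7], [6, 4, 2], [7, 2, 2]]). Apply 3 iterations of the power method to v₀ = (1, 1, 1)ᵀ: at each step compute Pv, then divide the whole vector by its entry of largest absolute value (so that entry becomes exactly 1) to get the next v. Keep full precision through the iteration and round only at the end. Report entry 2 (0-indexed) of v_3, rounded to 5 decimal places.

0.65235

Pv0 = (19.000000, 12.000000, 11.000000); divide by 19.000000 → v1 = (1.000000, 0.631579, 0.578947)
Pv1 = (13.842105, 9.684211, 9.421053); divide by 13.842105 → v2 = (1.000000, 0.699620, 0.680608)
Pv2 = (14.961977, 10.159696, 9.760456); divide by 14.961977 → v3 = (1.000000, 0.679034, 0.652351)
Requested entry of v3: 2567/3935 = 0.65235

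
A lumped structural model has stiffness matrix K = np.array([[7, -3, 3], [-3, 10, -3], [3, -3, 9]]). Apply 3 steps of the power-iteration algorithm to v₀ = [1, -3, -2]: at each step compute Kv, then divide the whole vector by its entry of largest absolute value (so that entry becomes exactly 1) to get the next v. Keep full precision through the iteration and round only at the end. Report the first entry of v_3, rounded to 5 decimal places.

-0.57463

Kv0 = (10.000000, -27.000000, -6.000000); divide by -27.000000 → v1 = (-0.370370, 1.000000, 0.222222)
Kv1 = (-4.925926, 10.444444, -2.111111); divide by 10.444444 → v2 = (-0.471631, 1.000000, -0.202128)
Kv2 = (-6.907801, 12.021277, -6.234043); divide by 12.021277 → v3 = (-0.574631, 1.000000, -0.518584)
Requested entry of v3: 1948/-3390 = -0.57463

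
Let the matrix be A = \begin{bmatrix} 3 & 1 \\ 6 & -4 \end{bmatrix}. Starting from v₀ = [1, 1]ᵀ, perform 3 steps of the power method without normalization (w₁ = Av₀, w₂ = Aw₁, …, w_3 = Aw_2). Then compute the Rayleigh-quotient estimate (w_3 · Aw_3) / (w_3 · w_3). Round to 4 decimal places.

w1 = Av₀ = (4, 2)
w2 = Aw1 = (14, 16)
w3 = Aw2 = (58, 20)
Aw3 = (194, 268)
w3·Aw3 = 58·194 + 20·268 = 16612; w3·w3 = 58·58 + 20·20 = 3764
λ ≈ 16612/3764 = 4.4134

4.4134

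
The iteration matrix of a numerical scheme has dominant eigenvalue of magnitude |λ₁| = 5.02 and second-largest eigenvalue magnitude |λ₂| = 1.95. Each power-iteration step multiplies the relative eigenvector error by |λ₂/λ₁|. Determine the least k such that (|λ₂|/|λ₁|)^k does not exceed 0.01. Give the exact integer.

5

|λ₂/λ₁| = 1.95/5.02 = 0.38845
Need k ≥ ln(0.01) / ln(0.38845) = -4.6052 / -0.9456 ≈ 4.870
Smallest integer k satisfying the bound: 5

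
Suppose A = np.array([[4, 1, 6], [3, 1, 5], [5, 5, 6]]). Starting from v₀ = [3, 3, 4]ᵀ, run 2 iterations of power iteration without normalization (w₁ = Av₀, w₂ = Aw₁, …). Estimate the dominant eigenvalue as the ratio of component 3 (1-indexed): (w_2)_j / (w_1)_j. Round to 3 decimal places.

λ ≈ 12.574

w1 = Av₀ = (39, 32, 54)
w2 = Aw1 = (512, 419, 679)
Ratio at component: 679 / 54 = 12.574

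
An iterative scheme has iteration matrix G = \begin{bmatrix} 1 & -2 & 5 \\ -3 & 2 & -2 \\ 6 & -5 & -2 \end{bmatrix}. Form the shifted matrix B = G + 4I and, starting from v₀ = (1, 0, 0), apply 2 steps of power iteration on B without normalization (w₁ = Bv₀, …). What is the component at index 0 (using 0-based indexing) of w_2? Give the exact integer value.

B = G + 4I has rows (5, -2, 5); (-3, 6, -2); (6, -5, 2)
w1 = Bv₀ = (5·1 + (-2)·0 + 5·0; (-3)·1 + 6·0 + (-2)·0; 6·1 + (-5)·0 + 2·0) = (5, -3, 6)
w2 = Bw1 = (5·5 + (-2)·(-3) + 5·6; (-3)·5 + 6·(-3) + (-2)·6; 6·5 + (-5)·(-3) + 2·6) = (61, -45, 57)
Requested component of w2: 61

61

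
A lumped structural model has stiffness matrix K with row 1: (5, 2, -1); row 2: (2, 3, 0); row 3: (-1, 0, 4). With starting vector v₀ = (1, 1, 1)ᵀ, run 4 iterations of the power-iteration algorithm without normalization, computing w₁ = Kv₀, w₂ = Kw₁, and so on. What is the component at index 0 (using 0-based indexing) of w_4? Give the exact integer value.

w1 = Kv₀ = (5·1 + 2·1 + (-1)·1; 2·1 + 3·1 + 0·1; (-1)·1 + 0·1 + 4·1) = (6, 5, 3)
w2 = Kw1 = (5·6 + 2·5 + (-1)·3; 2·6 + 3·5 + 0·3; (-1)·6 + 0·5 + 4·3) = (37, 27, 6)
w3 = Kw2 = (233, 155, -13)
w4 = Kw3 = (1488, 931, -285)
The requested component of w4 is 1488.

1488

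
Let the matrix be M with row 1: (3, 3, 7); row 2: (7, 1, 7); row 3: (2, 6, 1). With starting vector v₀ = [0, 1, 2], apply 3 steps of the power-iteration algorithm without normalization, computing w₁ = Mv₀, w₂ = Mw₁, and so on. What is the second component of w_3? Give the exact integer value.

2178

w1 = Mv₀ = (3·0 + 3·1 + 7·2; 7·0 + 1·1 + 7·2; 2·0 + 6·1 + 1·2) = (17, 15, 8)
w2 = Mw1 = (3·17 + 3·15 + 7·8; 7·17 + 1·15 + 7·8; 2·17 + 6·15 + 1·8) = (152, 190, 132)
w3 = Mw2 = (1950, 2178, 1576)
The requested component of w3 is 2178.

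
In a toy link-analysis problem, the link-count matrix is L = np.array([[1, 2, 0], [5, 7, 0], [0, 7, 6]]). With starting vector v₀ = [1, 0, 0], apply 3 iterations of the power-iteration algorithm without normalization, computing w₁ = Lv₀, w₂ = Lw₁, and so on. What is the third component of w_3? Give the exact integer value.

490

w1 = Lv₀ = (1·1 + 2·0 + 0·0; 5·1 + 7·0 + 0·0; 0·1 + 7·0 + 6·0) = (1, 5, 0)
w2 = Lw1 = (1·1 + 2·5 + 0·0; 5·1 + 7·5 + 0·0; 0·1 + 7·5 + 6·0) = (11, 40, 35)
w3 = Lw2 = (91, 335, 490)
The requested component of w3 is 490.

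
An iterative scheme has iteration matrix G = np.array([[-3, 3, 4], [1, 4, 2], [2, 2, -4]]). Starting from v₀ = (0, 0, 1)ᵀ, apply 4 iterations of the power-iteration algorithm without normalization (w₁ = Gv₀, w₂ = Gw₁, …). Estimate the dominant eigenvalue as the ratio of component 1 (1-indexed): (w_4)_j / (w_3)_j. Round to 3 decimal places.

λ ≈ -5.326

w1 = Gv₀ = ((-3)·0 + 3·0 + 4·1; 1·0 + 4·0 + 2·1; 2·0 + 2·0 + (-4)·1) = (4, 2, -4)
w2 = Gw1 = ((-3)·4 + 3·2 + 4·(-4); 1·4 + 4·2 + 2·(-4); 2·4 + 2·2 + (-4)·(-4)) = (-22, 4, 28)
w3 = Gw2 = (190, 50, -148)
w4 = Gw3 = (-1012, 94, 1072)
Ratio at component: -1012 / 190 = -5.326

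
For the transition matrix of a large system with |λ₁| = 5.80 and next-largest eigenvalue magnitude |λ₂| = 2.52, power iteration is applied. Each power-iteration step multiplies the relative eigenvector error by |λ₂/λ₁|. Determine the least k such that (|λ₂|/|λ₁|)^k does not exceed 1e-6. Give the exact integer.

|λ₂/λ₁| = 2.52/5.80 = 0.43448
Need k ≥ ln(1e-6) / ln(0.43448) = -13.8155 / -0.8336 ≈ 16.573
Smallest integer k satisfying the bound: 17

17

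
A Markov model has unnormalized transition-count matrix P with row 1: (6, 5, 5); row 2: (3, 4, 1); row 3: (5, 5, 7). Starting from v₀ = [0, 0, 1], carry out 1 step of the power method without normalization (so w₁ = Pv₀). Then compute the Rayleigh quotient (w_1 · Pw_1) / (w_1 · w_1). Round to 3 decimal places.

λ ≈ 12.387

w1 = Pv₀ = (6·0 + 5·0 + 5·1; 3·0 + 4·0 + 1·1; 5·0 + 5·0 + 7·1) = (5, 1, 7)
Pw1 = (70, 26, 79)
w1·Pw1 = 5·70 + 1·26 + 7·79 = 929; w1·w1 = 5·5 + 1·1 + 7·7 = 75
λ ≈ 929/75 = 12.387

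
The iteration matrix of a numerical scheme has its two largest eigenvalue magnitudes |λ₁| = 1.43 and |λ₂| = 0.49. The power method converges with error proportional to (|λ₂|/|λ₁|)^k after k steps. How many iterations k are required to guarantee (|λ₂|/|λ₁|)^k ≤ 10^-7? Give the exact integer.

|λ₂/λ₁| = 0.49/1.43 = 0.34266
Need k ≥ ln(10^-7) / ln(0.34266) = -16.1181 / -1.0710 ≈ 15.049
Smallest integer k satisfying the bound: 16

16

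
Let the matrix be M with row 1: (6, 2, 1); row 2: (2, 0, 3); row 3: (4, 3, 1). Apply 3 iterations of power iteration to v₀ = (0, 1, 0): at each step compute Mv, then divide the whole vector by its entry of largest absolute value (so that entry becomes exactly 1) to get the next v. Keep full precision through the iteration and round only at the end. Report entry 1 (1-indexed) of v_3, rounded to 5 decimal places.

Mv0 = (2.000000, 0.000000, 3.000000); divide by 3.000000 → v1 = (0.666667, 0.000000, 1.000000)
Mv1 = (5.000000, 4.333333, 3.666667); divide by 5.000000 → v2 = (1.000000, 0.866667, 0.733333)
Mv2 = (8.466667, 4.200000, 7.333333); divide by 8.466667 → v3 = (1.000000, 0.496063, 0.866142)
Requested entry of v3: 127/127 = 1.00000

1.00000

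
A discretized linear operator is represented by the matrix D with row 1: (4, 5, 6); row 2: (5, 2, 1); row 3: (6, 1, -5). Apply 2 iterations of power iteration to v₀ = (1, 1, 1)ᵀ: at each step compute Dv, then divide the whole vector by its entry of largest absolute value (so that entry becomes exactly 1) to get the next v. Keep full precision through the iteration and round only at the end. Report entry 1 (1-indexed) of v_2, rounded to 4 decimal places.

1.0000

Dv0 = (15.00000, 8.00000, 2.00000); divide by 15.00000 → v1 = (1.00000, 0.53333, 0.13333)
Dv1 = (7.46667, 6.20000, 5.86667); divide by 7.46667 → v2 = (1.00000, 0.83036, 0.78571)
Requested entry of v2: 112/112 = 1.0000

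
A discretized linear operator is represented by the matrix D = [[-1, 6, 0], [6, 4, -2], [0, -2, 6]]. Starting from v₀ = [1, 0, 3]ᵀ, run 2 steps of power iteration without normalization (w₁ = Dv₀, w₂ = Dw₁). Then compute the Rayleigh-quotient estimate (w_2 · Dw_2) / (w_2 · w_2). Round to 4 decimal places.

w1 = Dv₀ = ((-1)·1 + 6·0 + 0·3; 6·1 + 4·0 + (-2)·3; 0·1 + (-2)·0 + 6·3) = (-1, 0, 18)
w2 = Dw1 = ((-1)·(-1) + 6·0 + 0·18; 6·(-1) + 4·0 + (-2)·18; 0·(-1) + (-2)·0 + 6·18) = (1, -42, 108)
Dw2 = (-253, -378, 732)
w2·Dw2 = 1·(-253) + (-42)·(-378) + 108·732 = 94679; w2·w2 = 1·1 + (-42)·(-42) + 108·108 = 13429
λ ≈ 94679/13429 = 7.0503

λ ≈ 7.0503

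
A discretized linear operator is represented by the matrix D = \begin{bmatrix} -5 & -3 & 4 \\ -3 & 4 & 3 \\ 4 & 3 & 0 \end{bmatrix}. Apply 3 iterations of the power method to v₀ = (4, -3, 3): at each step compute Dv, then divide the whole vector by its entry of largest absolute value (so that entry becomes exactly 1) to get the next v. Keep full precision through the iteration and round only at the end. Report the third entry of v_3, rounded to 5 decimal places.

Dv0 = (1.000000, -15.000000, 7.000000); divide by -15.000000 → v1 = (-0.066667, 1.000000, -0.466667)
Dv1 = (-4.533333, 2.800000, 2.733333); divide by -4.533333 → v2 = (1.000000, -0.617647, -0.602941)
Dv2 = (-5.558824, -7.279412, 2.147059); divide by -7.279412 → v3 = (0.763636, 1.000000, -0.294949)
Requested entry of v3: 146/-495 = -0.29495

-0.29495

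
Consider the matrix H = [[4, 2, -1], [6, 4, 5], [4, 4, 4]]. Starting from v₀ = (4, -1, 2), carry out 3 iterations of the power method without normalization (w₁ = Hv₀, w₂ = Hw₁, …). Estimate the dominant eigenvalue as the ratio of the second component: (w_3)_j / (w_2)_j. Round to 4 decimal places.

λ ≈ 10.0548

w1 = Hv₀ = (4·4 + 2·(-1) + (-1)·2; 6·4 + 4·(-1) + 5·2; 4·4 + 4·(-1) + 4·2) = (12, 30, 20)
w2 = Hw1 = (4·12 + 2·30 + (-1)·20; 6·12 + 4·30 + 5·20; 4·12 + 4·30 + 4·20) = (88, 292, 248)
w3 = Hw2 = (688, 2936, 2512)
Ratio at component: 2936 / 292 = 10.0548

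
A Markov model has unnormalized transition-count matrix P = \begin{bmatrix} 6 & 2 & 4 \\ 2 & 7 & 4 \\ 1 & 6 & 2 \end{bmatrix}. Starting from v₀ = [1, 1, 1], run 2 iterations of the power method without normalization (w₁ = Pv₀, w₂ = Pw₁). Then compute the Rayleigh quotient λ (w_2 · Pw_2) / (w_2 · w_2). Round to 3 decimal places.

λ ≈ 11.580

w1 = Pv₀ = (6·1 + 2·1 + 4·1; 2·1 + 7·1 + 4·1; 1·1 + 6·1 + 2·1) = (12, 13, 9)
w2 = Pw1 = (6·12 + 2·13 + 4·9; 2·12 + 7·13 + 4·9; 1·12 + 6·13 + 2·9) = (134, 151, 108)
Pw2 = (1538, 1757, 1256)
w2·Pw2 = 134·1538 + 151·1757 + 108·1256 = 607047; w2·w2 = 134·134 + 151·151 + 108·108 = 52421
λ ≈ 607047/52421 = 11.580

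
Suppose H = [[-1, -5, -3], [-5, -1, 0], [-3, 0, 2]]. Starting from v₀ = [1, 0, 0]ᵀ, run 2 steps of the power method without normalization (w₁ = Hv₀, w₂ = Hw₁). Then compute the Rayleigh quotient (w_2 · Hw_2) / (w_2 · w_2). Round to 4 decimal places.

λ ≈ -3.1312

w1 = Hv₀ = ((-1)·1 + (-5)·0 + (-3)·0; (-5)·1 + (-1)·0 + 0·0; (-3)·1 + 0·0 + 2·0) = (-1, -5, -3)
w2 = Hw1 = ((-1)·(-1) + (-5)·(-5) + (-3)·(-3); (-5)·(-1) + (-1)·(-5) + 0·(-3); (-3)·(-1) + 0·(-5) + 2·(-3)) = (35, 10, -3)
Hw2 = (-76, -185, -111)
w2·Hw2 = 35·(-76) + 10·(-185) + (-3)·(-111) = -4177; w2·w2 = 35·35 + 10·10 + (-3)·(-3) = 1334
λ ≈ -4177/1334 = -3.1312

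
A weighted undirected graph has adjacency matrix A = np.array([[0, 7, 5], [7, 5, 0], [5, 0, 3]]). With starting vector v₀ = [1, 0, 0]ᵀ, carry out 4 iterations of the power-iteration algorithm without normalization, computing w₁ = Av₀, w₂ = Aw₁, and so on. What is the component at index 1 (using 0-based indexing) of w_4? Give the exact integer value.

5705

w1 = Av₀ = (0·1 + 7·0 + 5·0; 7·1 + 5·0 + 0·0; 5·1 + 0·0 + 3·0) = (0, 7, 5)
w2 = Aw1 = (0·0 + 7·7 + 5·5; 7·0 + 5·7 + 0·5; 5·0 + 0·7 + 3·5) = (74, 35, 15)
w3 = Aw2 = (320, 693, 415)
w4 = Aw3 = (6926, 5705, 2845)
The requested component of w4 is 5705.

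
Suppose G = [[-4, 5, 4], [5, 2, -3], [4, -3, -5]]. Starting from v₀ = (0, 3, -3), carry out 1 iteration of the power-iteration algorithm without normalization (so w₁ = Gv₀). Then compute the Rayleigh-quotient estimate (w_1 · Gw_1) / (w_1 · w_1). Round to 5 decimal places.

λ ≈ 1.06667

w1 = Gv₀ = ((-4)·0 + 5·3 + 4·(-3); 5·0 + 2·3 + (-3)·(-3); 4·0 + (-3)·3 + (-5)·(-3)) = (3, 15, 6)
Gw1 = (87, 27, -63)
w1·Gw1 = 3·87 + 15·27 + 6·(-63) = 288; w1·w1 = 3·3 + 15·15 + 6·6 = 270
λ ≈ 288/270 = 1.06667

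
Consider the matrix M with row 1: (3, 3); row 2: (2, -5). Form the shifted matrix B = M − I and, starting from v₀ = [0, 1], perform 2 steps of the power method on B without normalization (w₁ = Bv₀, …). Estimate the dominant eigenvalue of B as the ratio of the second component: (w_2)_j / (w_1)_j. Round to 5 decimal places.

-7.00000

B = M − I has rows (2, 3); (2, -6)
w1 = Bv₀ = (2·0 + 3·1; 2·0 + (-6)·1) = (3, -6)
w2 = Bw1 = (2·3 + 3·(-6); 2·3 + (-6)·(-6)) = (-12, 42)
Ratio: 42/-6 = -7.00000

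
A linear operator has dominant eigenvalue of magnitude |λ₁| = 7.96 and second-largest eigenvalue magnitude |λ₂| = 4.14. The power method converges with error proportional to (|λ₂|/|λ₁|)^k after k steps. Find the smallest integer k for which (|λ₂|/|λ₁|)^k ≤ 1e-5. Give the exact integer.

|λ₂/λ₁| = 4.14/7.96 = 0.52010
Need k ≥ ln(1e-5) / ln(0.52010) = -11.5129 / -0.6537 ≈ 17.611
Smallest integer k satisfying the bound: 18

18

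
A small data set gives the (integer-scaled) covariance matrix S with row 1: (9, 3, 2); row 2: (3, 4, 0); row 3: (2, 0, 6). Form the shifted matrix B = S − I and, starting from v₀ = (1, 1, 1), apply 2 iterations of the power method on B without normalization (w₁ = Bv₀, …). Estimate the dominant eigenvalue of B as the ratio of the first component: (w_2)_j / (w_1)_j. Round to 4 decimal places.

B = S − I has rows (8, 3, 2); (3, 3, 0); (2, 0, 5)
w1 = Bv₀ = (8·1 + 3·1 + 2·1; 3·1 + 3·1 + 0·1; 2·1 + 0·1 + 5·1) = (13, 6, 7)
w2 = Bw1 = (8·13 + 3·6 + 2·7; 3·13 + 3·6 + 0·7; 2·13 + 0·6 + 5·7) = (136, 57, 61)
Ratio: 136/13 = 10.4615

μ ≈ 10.4615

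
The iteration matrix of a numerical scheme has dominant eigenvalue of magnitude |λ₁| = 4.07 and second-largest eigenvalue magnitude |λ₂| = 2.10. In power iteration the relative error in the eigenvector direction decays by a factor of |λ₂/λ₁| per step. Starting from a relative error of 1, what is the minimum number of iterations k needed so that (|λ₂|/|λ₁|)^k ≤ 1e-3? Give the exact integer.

11

|λ₂/λ₁| = 2.10/4.07 = 0.51597
Need k ≥ ln(1e-3) / ln(0.51597) = -6.9078 / -0.6617 ≈ 10.439
Smallest integer k satisfying the bound: 11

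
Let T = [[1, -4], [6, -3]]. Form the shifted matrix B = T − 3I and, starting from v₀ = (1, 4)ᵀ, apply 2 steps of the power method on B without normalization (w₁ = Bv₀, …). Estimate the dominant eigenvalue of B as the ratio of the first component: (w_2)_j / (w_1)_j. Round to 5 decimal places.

-6.00000

B = T − 3I has rows (-2, -4); (6, -6)
w1 = Bv₀ = (-18, -18)
w2 = Bw1 = (108, 0)
Ratio: 108/-18 = -6.00000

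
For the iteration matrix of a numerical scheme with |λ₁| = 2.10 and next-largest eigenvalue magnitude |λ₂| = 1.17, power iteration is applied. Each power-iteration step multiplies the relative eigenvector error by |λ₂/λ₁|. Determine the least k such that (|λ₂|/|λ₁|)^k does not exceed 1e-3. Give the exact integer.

12

|λ₂/λ₁| = 1.17/2.10 = 0.55714
Need k ≥ ln(1e-3) / ln(0.55714) = -6.9078 / -0.5849 ≈ 11.809
Smallest integer k satisfying the bound: 12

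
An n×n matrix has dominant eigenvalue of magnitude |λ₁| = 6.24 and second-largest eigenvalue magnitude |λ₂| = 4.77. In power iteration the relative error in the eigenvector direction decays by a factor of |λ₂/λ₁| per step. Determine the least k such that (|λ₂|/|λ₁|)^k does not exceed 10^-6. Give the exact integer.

|λ₂/λ₁| = 4.77/6.24 = 0.76442
Need k ≥ ln(10^-6) / ln(0.76442) = -13.8155 / -0.2686 ≈ 51.429
Smallest integer k satisfying the bound: 52

52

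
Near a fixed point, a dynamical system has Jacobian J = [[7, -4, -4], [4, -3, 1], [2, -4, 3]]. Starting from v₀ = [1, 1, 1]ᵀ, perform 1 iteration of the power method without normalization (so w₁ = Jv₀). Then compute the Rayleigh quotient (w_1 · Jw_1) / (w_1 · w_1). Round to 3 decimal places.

-1.000

w1 = Jv₀ = (-1, 2, 1)
Jw1 = (-19, -9, -7)
w1·Jw1 = (-1)·(-19) + 2·(-9) + 1·(-7) = -6; w1·w1 = (-1)·(-1) + 2·2 + 1·1 = 6
λ ≈ -6/6 = -1.000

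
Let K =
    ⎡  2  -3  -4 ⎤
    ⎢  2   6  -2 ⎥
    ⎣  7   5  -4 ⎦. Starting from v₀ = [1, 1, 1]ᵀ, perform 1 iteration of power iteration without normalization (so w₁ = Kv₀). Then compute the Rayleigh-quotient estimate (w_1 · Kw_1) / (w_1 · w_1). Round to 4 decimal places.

λ ≈ 0.5120

w1 = Kv₀ = (-5, 6, 8)
Kw1 = (-60, 10, -37)
w1·Kw1 = (-5)·(-60) + 6·10 + 8·(-37) = 64; w1·w1 = (-5)·(-5) + 6·6 + 8·8 = 125
λ ≈ 64/125 = 0.5120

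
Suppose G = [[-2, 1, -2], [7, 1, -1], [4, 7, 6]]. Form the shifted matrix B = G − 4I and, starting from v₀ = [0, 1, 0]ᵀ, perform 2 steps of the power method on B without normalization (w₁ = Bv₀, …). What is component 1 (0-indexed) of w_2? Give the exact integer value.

B = G − 4I has rows (-6, 1, -2); (7, -3, -1); (4, 7, 2)
w1 = Bv₀ = ((-6)·0 + 1·1 + (-2)·0; 7·0 + (-3)·1 + (-1)·0; 4·0 + 7·1 + 2·0) = (1, -3, 7)
w2 = Bw1 = ((-6)·1 + 1·(-3) + (-2)·7; 7·1 + (-3)·(-3) + (-1)·7; 4·1 + 7·(-3) + 2·7) = (-23, 9, -3)
Requested component of w2: 9

9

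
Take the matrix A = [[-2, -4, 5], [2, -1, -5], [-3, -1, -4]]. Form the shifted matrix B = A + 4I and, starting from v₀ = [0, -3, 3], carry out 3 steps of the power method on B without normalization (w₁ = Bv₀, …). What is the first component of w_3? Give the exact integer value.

177

B = A + 4I has rows (2, -4, 5); (2, 3, -5); (-3, -1, 0)
w1 = Bv₀ = (2·0 + (-4)·(-3) + 5·3; 2·0 + 3·(-3) + (-5)·3; (-3)·0 + (-1)·(-3) + 0·3) = (27, -24, 3)
w2 = Bw1 = (2·27 + (-4)·(-24) + 5·3; 2·27 + 3·(-24) + (-5)·3; (-3)·27 + (-1)·(-24) + 0·3) = (165, -33, -57)
w3 = Bw2 = (177, 516, -462)
Requested component of w3: 177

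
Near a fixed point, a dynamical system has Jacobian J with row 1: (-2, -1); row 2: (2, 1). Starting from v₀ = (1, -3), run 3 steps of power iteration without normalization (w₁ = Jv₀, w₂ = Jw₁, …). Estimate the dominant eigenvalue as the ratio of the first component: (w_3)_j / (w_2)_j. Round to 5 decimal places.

w1 = Jv₀ = (1, -1)
w2 = Jw1 = (-1, 1)
w3 = Jw2 = (1, -1)
Ratio at component: 1 / -1 = -1.00000

-1.00000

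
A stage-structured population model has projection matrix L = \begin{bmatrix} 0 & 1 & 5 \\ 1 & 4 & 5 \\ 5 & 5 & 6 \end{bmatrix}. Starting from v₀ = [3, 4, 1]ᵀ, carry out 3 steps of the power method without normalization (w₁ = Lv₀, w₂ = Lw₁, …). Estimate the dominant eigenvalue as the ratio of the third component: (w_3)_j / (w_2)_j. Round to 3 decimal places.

12.557

w1 = Lv₀ = (9, 24, 41)
w2 = Lw1 = (229, 310, 411)
w3 = Lw2 = (2365, 3524, 5161)
Ratio at component: 5161 / 411 = 12.557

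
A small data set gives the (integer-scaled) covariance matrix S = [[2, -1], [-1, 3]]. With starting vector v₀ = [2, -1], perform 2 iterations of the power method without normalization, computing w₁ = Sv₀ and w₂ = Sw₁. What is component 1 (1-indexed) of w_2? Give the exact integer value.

15

w1 = Sv₀ = (2·2 + (-1)·(-1); (-1)·2 + 3·(-1)) = (5, -5)
w2 = Sw1 = (2·5 + (-1)·(-5); (-1)·5 + 3·(-5)) = (15, -20)
The requested component of w2 is 15.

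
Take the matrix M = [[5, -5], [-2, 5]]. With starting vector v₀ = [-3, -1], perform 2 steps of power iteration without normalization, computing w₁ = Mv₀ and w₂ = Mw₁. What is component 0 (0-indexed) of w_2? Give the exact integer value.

-55

w1 = Mv₀ = (-10, 1)
w2 = Mw1 = (-55, 25)
The requested component of w2 is -55.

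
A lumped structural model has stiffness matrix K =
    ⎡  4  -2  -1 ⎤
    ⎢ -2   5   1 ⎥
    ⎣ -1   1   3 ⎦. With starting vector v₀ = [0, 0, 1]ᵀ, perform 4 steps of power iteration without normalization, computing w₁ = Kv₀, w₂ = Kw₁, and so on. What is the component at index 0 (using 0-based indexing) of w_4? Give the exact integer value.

-478

w1 = Kv₀ = (4·0 + (-2)·0 + (-1)·1; (-2)·0 + 5·0 + 1·1; (-1)·0 + 1·0 + 3·1) = (-1, 1, 3)
w2 = Kw1 = (4·(-1) + (-2)·1 + (-1)·3; (-2)·(-1) + 5·1 + 1·3; (-1)·(-1) + 1·1 + 3·3) = (-9, 10, 11)
w3 = Kw2 = (-67, 79, 52)
w4 = Kw3 = (-478, 581, 302)
The requested component of w4 is -478.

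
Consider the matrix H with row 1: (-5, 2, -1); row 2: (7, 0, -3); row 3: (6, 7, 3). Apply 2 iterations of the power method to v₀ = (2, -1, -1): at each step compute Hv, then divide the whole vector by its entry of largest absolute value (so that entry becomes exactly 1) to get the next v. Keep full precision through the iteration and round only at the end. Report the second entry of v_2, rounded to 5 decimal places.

-0.95402

Hv0 = (-11.000000, 17.000000, 2.000000); divide by 17.000000 → v1 = (-0.647059, 1.000000, 0.117647)
Hv1 = (5.117647, -4.882353, 3.470588); divide by 5.117647 → v2 = (1.000000, -0.954023, 0.678161)
Requested entry of v2: -83/87 = -0.95402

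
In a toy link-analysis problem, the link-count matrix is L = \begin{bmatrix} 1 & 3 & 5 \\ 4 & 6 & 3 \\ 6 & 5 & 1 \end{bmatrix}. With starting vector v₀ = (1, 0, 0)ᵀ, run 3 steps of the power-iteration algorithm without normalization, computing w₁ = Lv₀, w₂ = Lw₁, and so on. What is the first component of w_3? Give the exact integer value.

341

w1 = Lv₀ = (1·1 + 3·0 + 5·0; 4·1 + 6·0 + 3·0; 6·1 + 5·0 + 1·0) = (1, 4, 6)
w2 = Lw1 = (1·1 + 3·4 + 5·6; 4·1 + 6·4 + 3·6; 6·1 + 5·4 + 1·6) = (43, 46, 32)
w3 = Lw2 = (341, 544, 520)
The requested component of w3 is 341.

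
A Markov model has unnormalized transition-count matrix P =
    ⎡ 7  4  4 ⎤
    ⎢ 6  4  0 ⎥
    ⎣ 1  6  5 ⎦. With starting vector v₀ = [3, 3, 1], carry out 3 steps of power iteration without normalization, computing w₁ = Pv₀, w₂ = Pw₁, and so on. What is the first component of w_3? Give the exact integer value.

w1 = Pv₀ = (7·3 + 4·3 + 4·1; 6·3 + 4·3 + 0·1; 1·3 + 6·3 + 5·1) = (37, 30, 26)
w2 = Pw1 = (7·37 + 4·30 + 4·26; 6·37 + 4·30 + 0·26; 1·37 + 6·30 + 5·26) = (483, 342, 347)
w3 = Pw2 = (6137, 4266, 4270)
The requested component of w3 is 6137.

6137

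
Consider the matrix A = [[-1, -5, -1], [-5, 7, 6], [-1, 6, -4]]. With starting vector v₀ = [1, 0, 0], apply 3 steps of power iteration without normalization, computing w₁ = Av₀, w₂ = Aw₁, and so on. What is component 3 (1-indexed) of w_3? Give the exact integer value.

-143

w1 = Av₀ = ((-1)·1 + (-5)·0 + (-1)·0; (-5)·1 + 7·0 + 6·0; (-1)·1 + 6·0 + (-4)·0) = (-1, -5, -1)
w2 = Aw1 = ((-1)·(-1) + (-5)·(-5) + (-1)·(-1); (-5)·(-1) + 7·(-5) + 6·(-1); (-1)·(-1) + 6·(-5) + (-4)·(-1)) = (27, -36, -25)
w3 = Aw2 = (178, -537, -143)
The requested component of w3 is -143.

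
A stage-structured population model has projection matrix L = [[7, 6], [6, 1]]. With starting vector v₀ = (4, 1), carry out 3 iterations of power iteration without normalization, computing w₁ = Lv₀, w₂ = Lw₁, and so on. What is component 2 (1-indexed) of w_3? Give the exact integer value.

2557

w1 = Lv₀ = (7·4 + 6·1; 6·4 + 1·1) = (34, 25)
w2 = Lw1 = (7·34 + 6·25; 6·34 + 1·25) = (388, 229)
w3 = Lw2 = (4090, 2557)
The requested component of w3 is 2557.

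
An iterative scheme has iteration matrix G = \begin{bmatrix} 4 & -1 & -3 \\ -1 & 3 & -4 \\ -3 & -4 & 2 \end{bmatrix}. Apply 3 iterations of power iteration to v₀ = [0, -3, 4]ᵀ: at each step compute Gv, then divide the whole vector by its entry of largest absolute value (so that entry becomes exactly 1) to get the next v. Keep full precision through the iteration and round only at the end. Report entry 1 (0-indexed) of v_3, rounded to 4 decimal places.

Gv0 = (-9.00000, -25.00000, 20.00000); divide by -25.00000 → v1 = (0.36000, 1.00000, -0.80000)
Gv1 = (2.84000, 5.84000, -6.68000); divide by -6.68000 → v2 = (-0.42515, -0.87425, 1.00000)
Gv2 = (-3.82635, -6.19760, 6.77246); divide by 6.77246 → v3 = (-0.56499, -0.91512, 1.00000)
Requested entry of v3: -1035/1131 = -0.9151

-0.9151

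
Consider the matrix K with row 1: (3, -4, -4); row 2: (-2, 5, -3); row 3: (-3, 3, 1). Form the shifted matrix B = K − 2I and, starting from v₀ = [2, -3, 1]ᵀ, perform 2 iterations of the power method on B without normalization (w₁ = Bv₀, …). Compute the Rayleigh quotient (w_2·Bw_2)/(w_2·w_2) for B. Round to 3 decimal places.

B = K − 2I has rows (1, -4, -4); (-2, 3, -3); (-3, 3, -1)
w1 = Bv₀ = (10, -16, -16)
w2 = Bw1 = (138, -20, -62)
Bw2 = (466, -150, -412)
w2·Bw2 = 92852; w2·w2 = 23288; μ ≈ 92852/23288 = 3.987

3.987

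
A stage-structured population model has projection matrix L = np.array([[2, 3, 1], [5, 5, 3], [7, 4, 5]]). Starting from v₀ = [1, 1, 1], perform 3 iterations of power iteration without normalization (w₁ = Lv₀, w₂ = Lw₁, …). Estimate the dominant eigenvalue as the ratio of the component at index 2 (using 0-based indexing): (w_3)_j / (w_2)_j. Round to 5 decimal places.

w1 = Lv₀ = (2·1 + 3·1 + 1·1; 5·1 + 5·1 + 3·1; 7·1 + 4·1 + 5·1) = (6, 13, 16)
w2 = Lw1 = (2·6 + 3·13 + 1·16; 5·6 + 5·13 + 3·16; 7·6 + 4·13 + 5·16) = (67, 143, 174)
w3 = Lw2 = (737, 1572, 1911)
Ratio at component: 1911 / 174 = 10.98276

10.98276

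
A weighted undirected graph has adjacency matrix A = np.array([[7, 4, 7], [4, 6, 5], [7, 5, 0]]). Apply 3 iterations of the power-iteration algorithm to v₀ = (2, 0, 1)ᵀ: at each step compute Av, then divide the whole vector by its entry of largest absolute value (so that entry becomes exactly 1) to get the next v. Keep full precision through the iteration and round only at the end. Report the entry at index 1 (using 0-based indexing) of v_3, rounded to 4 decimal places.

0.8105

Av0 = (21.00000, 13.00000, 14.00000); divide by 21.00000 → v1 = (1.00000, 0.61905, 0.66667)
Av1 = (14.14286, 11.04762, 10.09524); divide by 14.14286 → v2 = (1.00000, 0.78114, 0.71380)
Av2 = (15.12121, 12.25589, 10.90572); divide by 15.12121 → v3 = (1.00000, 0.81051, 0.72122)
Requested entry of v3: 3640/4491 = 0.8105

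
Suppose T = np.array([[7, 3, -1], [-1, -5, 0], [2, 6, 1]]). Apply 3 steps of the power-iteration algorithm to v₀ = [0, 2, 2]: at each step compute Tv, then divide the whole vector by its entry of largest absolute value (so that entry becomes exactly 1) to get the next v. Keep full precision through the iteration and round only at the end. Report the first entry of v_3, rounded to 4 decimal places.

-0.2991

Tv0 = (4.00000, -10.00000, 14.00000); divide by 14.00000 → v1 = (0.28571, -0.71429, 1.00000)
Tv1 = (-1.14286, 3.28571, -2.71429); divide by 3.28571 → v2 = (-0.34783, 1.00000, -0.82609)
Tv2 = (1.39130, -4.65217, 4.47826); divide by -4.65217 → v3 = (-0.29907, 1.00000, -0.96262)
Requested entry of v3: 64/-214 = -0.2991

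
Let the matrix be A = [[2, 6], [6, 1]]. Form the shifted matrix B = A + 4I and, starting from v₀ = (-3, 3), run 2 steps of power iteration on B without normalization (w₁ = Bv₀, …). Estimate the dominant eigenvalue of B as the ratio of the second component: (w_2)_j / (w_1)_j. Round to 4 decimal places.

B = A + 4I has rows (6, 6); (6, 5)
w1 = Bv₀ = (6·(-3) + 6·3; 6·(-3) + 5·3) = (0, -3)
w2 = Bw1 = (6·0 + 6·(-3); 6·0 + 5·(-3)) = (-18, -15)
Ratio: -15/-3 = 5.0000

μ ≈ 5.0000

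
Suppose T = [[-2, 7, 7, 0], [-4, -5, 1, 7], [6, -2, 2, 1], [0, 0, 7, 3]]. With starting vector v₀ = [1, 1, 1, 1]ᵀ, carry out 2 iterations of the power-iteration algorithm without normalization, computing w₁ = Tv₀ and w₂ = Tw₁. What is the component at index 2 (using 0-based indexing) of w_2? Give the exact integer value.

98

w1 = Tv₀ = ((-2)·1 + 7·1 + 7·1 + 0·1; (-4)·1 + (-5)·1 + 1·1 + 7·1; 6·1 + (-2)·1 + 2·1 + 1·1; 0·1 + 0·1 + 7·1 + 3·1) = (12, -1, 7, 10)
w2 = Tw1 = ((-2)·12 + 7·(-1) + 7·7 + 0·10; (-4)·12 + (-5)·(-1) + 1·7 + 7·10; 6·12 + (-2)·(-1) + 2·7 + 1·10; 0·12 + 0·(-1) + 7·7 + 3·10) = (18, 34, 98, 79)
The requested component of w2 is 98.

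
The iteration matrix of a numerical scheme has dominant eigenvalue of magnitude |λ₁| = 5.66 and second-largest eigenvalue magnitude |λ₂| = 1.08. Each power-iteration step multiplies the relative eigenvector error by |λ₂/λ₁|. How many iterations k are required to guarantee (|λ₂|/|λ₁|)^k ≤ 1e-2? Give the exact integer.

|λ₂/λ₁| = 1.08/5.66 = 0.19081
Need k ≥ ln(1e-2) / ln(0.19081) = -4.6052 / -1.6565 ≈ 2.780
Smallest integer k satisfying the bound: 3

3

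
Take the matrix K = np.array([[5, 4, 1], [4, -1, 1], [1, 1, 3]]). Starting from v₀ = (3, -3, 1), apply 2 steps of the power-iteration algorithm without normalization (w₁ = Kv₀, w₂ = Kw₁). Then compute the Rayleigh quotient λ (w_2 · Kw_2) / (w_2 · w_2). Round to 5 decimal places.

w1 = Kv₀ = (5·3 + 4·(-3) + 1·1; 4·3 + (-1)·(-3) + 1·1; 1·3 + 1·(-3) + 3·1) = (4, 16, 3)
w2 = Kw1 = (5·4 + 4·16 + 1·3; 4·4 + (-1)·16 + 1·3; 1·4 + 1·16 + 3·3) = (87, 3, 29)
Kw2 = (476, 374, 177)
w2·Kw2 = 87·476 + 3·374 + 29·177 = 47667; w2·w2 = 87·87 + 3·3 + 29·29 = 8419
λ ≈ 47667/8419 = 5.66184

λ ≈ 5.66184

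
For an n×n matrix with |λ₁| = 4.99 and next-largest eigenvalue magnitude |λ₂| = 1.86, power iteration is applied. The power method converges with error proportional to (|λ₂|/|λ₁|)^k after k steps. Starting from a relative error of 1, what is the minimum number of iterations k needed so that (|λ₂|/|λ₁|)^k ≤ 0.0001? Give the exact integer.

10

|λ₂/λ₁| = 1.86/4.99 = 0.37275
Need k ≥ ln(0.0001) / ln(0.37275) = -9.2103 / -0.9869 ≈ 9.333
Smallest integer k satisfying the bound: 10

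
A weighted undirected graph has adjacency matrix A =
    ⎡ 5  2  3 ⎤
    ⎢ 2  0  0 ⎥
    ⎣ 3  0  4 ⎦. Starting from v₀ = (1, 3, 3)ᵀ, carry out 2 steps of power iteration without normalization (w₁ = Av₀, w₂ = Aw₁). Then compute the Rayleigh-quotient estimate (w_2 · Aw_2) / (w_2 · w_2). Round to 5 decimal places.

w1 = Av₀ = (5·1 + 2·3 + 3·3; 2·1 + 0·3 + 0·3; 3·1 + 0·3 + 4·3) = (20, 2, 15)
w2 = Aw1 = (5·20 + 2·2 + 3·15; 2·20 + 0·2 + 0·15; 3·20 + 0·2 + 4·15) = (149, 40, 120)
Aw2 = (1185, 298, 927)
w2·Aw2 = 149·1185 + 40·298 + 120·927 = 299725; w2·w2 = 149·149 + 40·40 + 120·120 = 38201
λ ≈ 299725/38201 = 7.84600

7.84600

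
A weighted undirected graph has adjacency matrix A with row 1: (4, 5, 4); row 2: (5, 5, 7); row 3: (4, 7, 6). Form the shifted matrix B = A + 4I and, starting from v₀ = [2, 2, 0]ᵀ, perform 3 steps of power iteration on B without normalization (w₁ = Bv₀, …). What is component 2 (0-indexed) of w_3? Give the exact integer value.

10696

B = A + 4I has rows (8, 5, 4); (5, 9, 7); (4, 7, 10)
w1 = Bv₀ = (26, 28, 22)
w2 = Bw1 = (436, 536, 520)
w3 = Bw2 = (8248, 10644, 10696)
Requested component of w3: 10696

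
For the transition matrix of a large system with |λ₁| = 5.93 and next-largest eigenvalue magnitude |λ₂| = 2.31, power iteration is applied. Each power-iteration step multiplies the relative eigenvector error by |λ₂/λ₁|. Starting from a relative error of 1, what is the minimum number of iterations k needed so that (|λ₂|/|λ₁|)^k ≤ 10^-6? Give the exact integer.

|λ₂/λ₁| = 2.31/5.93 = 0.38954
Need k ≥ ln(10^-6) / ln(0.38954) = -13.8155 / -0.9428 ≈ 14.654
Smallest integer k satisfying the bound: 15

15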